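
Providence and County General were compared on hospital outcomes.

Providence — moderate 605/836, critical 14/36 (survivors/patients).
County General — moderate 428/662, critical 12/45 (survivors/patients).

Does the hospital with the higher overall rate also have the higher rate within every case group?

Yes

Moderate: Providence 605/836 = 72.4%, County General 428/662 = 64.7% → Providence
Critical: Providence 14/36 = 38.9%, County General 12/45 = 26.7% → Providence
Overall: Providence 619/872 = 71.0%, County General 440/707 = 62.2% → Providence
Providence wins overall and in every case group — no reversal.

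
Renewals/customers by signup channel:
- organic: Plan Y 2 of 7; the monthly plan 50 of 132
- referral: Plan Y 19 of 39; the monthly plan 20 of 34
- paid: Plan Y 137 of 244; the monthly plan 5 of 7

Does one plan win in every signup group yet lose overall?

Organic: Plan Y 2/7 = 28.6%, the monthly plan 50/132 = 37.9% → the monthly plan
Referral: Plan Y 19/39 = 48.7%, the monthly plan 20/34 = 58.8% → the monthly plan
Paid: Plan Y 137/244 = 56.1%, the monthly plan 5/7 = 71.4% → the monthly plan
Overall: Plan Y 158/290 = 54.5%, the monthly plan 75/173 = 43.4% → Plan Y
The monthly plan wins each signup group but Plan Y wins overall — the comparison reverses. The monthly plan's customers skew toward organic, which has a lower base rate.

Yes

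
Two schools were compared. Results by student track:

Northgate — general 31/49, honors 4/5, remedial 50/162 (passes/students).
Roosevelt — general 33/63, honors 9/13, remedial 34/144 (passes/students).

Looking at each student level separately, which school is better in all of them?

Northgate

General: Northgate 31/49 = 63.3%, Roosevelt 33/63 = 52.4% → Northgate
Honors: Northgate 4/5 = 80.0%, Roosevelt 9/13 = 69.2% → Northgate
Remedial: Northgate 50/162 = 30.9%, Roosevelt 34/144 = 23.6% → Northgate
Northgate has the higher rate in all 3 groups.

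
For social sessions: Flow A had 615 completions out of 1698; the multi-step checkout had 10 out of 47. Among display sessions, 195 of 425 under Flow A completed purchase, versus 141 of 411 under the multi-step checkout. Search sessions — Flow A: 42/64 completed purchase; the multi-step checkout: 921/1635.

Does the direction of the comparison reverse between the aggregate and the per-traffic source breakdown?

Social: Flow A 615/1698 = 36.2%, the multi-step checkout 10/47 = 21.3% → Flow A
Display: Flow A 195/425 = 45.9%, the multi-step checkout 141/411 = 34.3% → Flow A
Search: Flow A 42/64 = 65.6%, the multi-step checkout 921/1635 = 56.3% → Flow A
Overall: Flow A 852/2187 = 39.0%, the multi-step checkout 1072/2093 = 51.2% → the multi-step checkout
Flow A wins each traffic group but the multi-step checkout wins overall — the comparison reverses. Flow A's sessions skew toward social, which has a lower base rate.

Yes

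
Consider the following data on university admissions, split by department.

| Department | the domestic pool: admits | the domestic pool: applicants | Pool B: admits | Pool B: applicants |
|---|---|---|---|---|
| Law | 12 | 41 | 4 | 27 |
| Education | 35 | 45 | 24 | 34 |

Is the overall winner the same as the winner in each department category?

Yes

Law: the domestic pool 12/41 = 29.3%, Pool B 4/27 = 14.8% → the domestic pool
Education: the domestic pool 35/45 = 77.8%, Pool B 24/34 = 70.6% → the domestic pool
Overall: the domestic pool 47/86 = 54.7%, Pool B 28/61 = 45.9% → the domestic pool
The domestic pool wins overall and in every department group — no reversal.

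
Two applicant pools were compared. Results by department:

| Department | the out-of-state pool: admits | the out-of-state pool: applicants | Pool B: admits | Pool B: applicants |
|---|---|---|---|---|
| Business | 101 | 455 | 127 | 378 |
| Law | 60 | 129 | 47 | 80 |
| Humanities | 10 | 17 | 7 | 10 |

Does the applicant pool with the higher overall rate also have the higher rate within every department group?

Business: the out-of-state pool 101/455 = 22.2%, Pool B 127/378 = 33.6% → Pool B
Law: the out-of-state pool 60/129 = 46.5%, Pool B 47/80 = 58.8% → Pool B
Humanities: the out-of-state pool 10/17 = 58.8%, Pool B 7/10 = 70.0% → Pool B
Overall: the out-of-state pool 171/601 = 28.5%, Pool B 181/468 = 38.7% → Pool B
Pool B wins overall and in every department group — no reversal.

Yes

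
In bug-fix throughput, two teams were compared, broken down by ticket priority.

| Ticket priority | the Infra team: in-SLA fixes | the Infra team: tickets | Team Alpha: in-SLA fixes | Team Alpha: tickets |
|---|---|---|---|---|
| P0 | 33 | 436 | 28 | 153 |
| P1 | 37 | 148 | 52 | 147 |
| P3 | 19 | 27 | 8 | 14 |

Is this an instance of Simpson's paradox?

No

P0: the Infra team 33/436 = 7.6%, Team Alpha 28/153 = 18.3% → Team Alpha
P1: the Infra team 37/148 = 25.0%, Team Alpha 52/147 = 35.4% → Team Alpha
P3: the Infra team 19/27 = 70.4%, Team Alpha 8/14 = 57.1% → the Infra team
Overall: the Infra team 89/611 = 14.6%, Team Alpha 88/314 = 28.0% → Team Alpha
Neither sweeps: the Infra team wins 1 of 3 groups, Team Alpha wins 2. Team Alpha wins overall but not every group — no Simpson reversal.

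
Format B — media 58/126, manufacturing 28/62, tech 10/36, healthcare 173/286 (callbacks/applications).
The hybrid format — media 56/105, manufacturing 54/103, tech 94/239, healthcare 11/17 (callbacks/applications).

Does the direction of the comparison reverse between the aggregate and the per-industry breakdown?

Media: Format B 58/126 = 46.0%, the hybrid format 56/105 = 53.3% → the hybrid format
Manufacturing: Format B 28/62 = 45.2%, the hybrid format 54/103 = 52.4% → the hybrid format
Tech: Format B 10/36 = 27.8%, the hybrid format 94/239 = 39.3% → the hybrid format
Healthcare: Format B 173/286 = 60.5%, the hybrid format 11/17 = 64.7% → the hybrid format
Overall: Format B 269/510 = 52.7%, the hybrid format 215/464 = 46.3% → Format B
The hybrid format wins each industry group but Format B wins overall — the comparison reverses. The hybrid format's applications skew toward tech, which has a lower base rate.

Yes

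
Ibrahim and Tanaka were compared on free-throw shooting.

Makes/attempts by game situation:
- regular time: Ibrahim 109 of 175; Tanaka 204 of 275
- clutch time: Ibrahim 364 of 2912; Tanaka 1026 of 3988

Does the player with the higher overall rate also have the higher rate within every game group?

Regular time: Ibrahim 109/175 = 62.3%, Tanaka 204/275 = 74.2% → Tanaka
Clutch time: Ibrahim 364/2912 = 12.5%, Tanaka 1026/3988 = 25.7% → Tanaka
Overall: Ibrahim 473/3087 = 15.3%, Tanaka 1230/4263 = 28.9% → Tanaka
Tanaka wins overall and in every game group — no reversal.

Yes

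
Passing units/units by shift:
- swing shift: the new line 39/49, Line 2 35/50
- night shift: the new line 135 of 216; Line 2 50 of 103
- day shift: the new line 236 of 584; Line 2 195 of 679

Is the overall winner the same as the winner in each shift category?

Yes

Swing shift: the new line 39/49 = 79.6%, Line 2 35/50 = 70.0% → the new line
Night shift: the new line 135/216 = 62.5%, Line 2 50/103 = 48.5% → the new line
Day shift: the new line 236/584 = 40.4%, Line 2 195/679 = 28.7% → the new line
Overall: the new line 410/849 = 48.3%, Line 2 280/832 = 33.7% → the new line
The new line wins overall and in every shift group — no reversal.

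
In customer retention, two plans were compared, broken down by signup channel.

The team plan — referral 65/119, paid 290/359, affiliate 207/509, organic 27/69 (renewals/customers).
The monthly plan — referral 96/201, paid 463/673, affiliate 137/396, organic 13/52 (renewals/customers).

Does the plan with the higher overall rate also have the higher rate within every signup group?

Yes

Referral: the team plan 65/119 = 54.6%, the monthly plan 96/201 = 47.8% → the team plan
Paid: the team plan 290/359 = 80.8%, the monthly plan 463/673 = 68.8% → the team plan
Affiliate: the team plan 207/509 = 40.7%, the monthly plan 137/396 = 34.6% → the team plan
Organic: the team plan 27/69 = 39.1%, the monthly plan 13/52 = 25.0% → the team plan
Overall: the team plan 589/1056 = 55.8%, the monthly plan 709/1322 = 53.6% → the team plan
The team plan wins overall and in every signup group — no reversal.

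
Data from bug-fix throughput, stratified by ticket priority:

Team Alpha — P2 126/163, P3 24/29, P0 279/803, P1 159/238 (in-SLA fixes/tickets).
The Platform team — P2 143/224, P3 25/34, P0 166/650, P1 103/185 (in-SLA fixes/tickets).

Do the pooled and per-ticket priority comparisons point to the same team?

P2: Team Alpha 126/163 = 77.3%, the Platform team 143/224 = 63.8% → Team Alpha
P3: Team Alpha 24/29 = 82.8%, the Platform team 25/34 = 73.5% → Team Alpha
P0: Team Alpha 279/803 = 34.7%, the Platform team 166/650 = 25.5% → Team Alpha
P1: Team Alpha 159/238 = 66.8%, the Platform team 103/185 = 55.7% → Team Alpha
Overall: Team Alpha 588/1233 = 47.7%, the Platform team 437/1093 = 40.0% → Team Alpha
Team Alpha wins overall and in every ticket group — no reversal.

Yes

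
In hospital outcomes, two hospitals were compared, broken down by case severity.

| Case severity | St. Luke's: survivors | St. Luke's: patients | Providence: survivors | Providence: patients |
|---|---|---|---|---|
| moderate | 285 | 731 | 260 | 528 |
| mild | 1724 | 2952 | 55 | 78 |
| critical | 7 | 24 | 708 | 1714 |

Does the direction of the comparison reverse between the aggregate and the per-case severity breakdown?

Moderate: St. Luke's 285/731 = 39.0%, Providence 260/528 = 49.2% → Providence
Mild: St. Luke's 1724/2952 = 58.4%, Providence 55/78 = 70.5% → Providence
Critical: St. Luke's 7/24 = 29.2%, Providence 708/1714 = 41.3% → Providence
Overall: St. Luke's 2016/3707 = 54.4%, Providence 1023/2320 = 44.1% → St. Luke's
Providence wins each case group but St. Luke's wins overall — the comparison reverses. Providence's patients skew toward critical, which has a lower base rate.

Yes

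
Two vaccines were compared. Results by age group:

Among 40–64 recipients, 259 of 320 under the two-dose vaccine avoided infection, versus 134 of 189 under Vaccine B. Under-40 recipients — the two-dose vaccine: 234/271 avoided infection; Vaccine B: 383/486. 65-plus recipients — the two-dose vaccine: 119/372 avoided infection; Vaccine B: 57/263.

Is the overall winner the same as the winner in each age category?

Yes

40–64: the two-dose vaccine 259/320 = 80.9%, Vaccine B 134/189 = 70.9% → the two-dose vaccine
Under-40: the two-dose vaccine 234/271 = 86.3%, Vaccine B 383/486 = 78.8% → the two-dose vaccine
65-plus: the two-dose vaccine 119/372 = 32.0%, Vaccine B 57/263 = 21.7% → the two-dose vaccine
Overall: the two-dose vaccine 612/963 = 63.6%, Vaccine B 574/938 = 61.2% → the two-dose vaccine
The two-dose vaccine wins overall and in every age group — no reversal.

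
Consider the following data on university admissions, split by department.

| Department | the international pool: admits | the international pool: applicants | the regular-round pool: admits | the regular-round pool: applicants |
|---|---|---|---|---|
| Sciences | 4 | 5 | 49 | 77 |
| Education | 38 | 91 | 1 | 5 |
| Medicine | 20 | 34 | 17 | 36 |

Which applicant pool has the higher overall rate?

Sciences: the international pool 4/5 = 80.0%, the regular-round pool 49/77 = 63.6% → the international pool
Education: the international pool 38/91 = 41.8%, the regular-round pool 1/5 = 20.0% → the international pool
Medicine: the international pool 20/34 = 58.8%, the regular-round pool 17/36 = 47.2% → the international pool
Overall: the international pool 62/130 = 47.7%, the regular-round pool 67/118 = 56.8% → the regular-round pool
(The international pool wins every department group but the regular-round pool wins overall — the international pool's applicants skew toward the low-rate Education group.)

the regular-round pool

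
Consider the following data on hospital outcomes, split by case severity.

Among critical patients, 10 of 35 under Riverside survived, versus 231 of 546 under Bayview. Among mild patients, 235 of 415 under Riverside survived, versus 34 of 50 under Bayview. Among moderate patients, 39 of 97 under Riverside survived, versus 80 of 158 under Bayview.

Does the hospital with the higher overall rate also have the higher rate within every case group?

No

Critical: Riverside 10/35 = 28.6%, Bayview 231/546 = 42.3% → Bayview
Mild: Riverside 235/415 = 56.6%, Bayview 34/50 = 68.0% → Bayview
Moderate: Riverside 39/97 = 40.2%, Bayview 80/158 = 50.6% → Bayview
Overall: Riverside 284/547 = 51.9%, Bayview 345/754 = 45.8% → Riverside
Bayview wins each case group but Riverside wins overall — the comparison reverses. Bayview's patients skew toward critical, which has a lower base rate.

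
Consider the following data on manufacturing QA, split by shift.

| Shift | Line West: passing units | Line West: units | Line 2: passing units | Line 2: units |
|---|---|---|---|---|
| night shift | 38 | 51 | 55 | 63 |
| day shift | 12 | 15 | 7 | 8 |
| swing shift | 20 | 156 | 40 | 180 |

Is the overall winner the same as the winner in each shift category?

Yes

Night shift: Line West 38/51 = 74.5%, Line 2 55/63 = 87.3% → Line 2
Day shift: Line West 12/15 = 80.0%, Line 2 7/8 = 87.5% → Line 2
Swing shift: Line West 20/156 = 12.8%, Line 2 40/180 = 22.2% → Line 2
Overall: Line West 70/222 = 31.5%, Line 2 102/251 = 40.6% → Line 2
Line 2 wins overall and in every shift group — no reversal.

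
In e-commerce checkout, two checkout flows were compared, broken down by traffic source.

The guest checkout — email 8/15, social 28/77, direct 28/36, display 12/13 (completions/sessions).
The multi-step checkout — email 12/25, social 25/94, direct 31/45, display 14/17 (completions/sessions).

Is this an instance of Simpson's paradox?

Email: the guest checkout 8/15 = 53.3%, the multi-step checkout 12/25 = 48.0% → the guest checkout
Social: the guest checkout 28/77 = 36.4%, the multi-step checkout 25/94 = 26.6% → the guest checkout
Direct: the guest checkout 28/36 = 77.8%, the multi-step checkout 31/45 = 68.9% → the guest checkout
Display: the guest checkout 12/13 = 92.3%, the multi-step checkout 14/17 = 82.4% → the guest checkout
Overall: the guest checkout 76/141 = 53.9%, the multi-step checkout 82/181 = 45.3% → the guest checkout
The guest checkout wins overall and in every traffic group — no reversal.

No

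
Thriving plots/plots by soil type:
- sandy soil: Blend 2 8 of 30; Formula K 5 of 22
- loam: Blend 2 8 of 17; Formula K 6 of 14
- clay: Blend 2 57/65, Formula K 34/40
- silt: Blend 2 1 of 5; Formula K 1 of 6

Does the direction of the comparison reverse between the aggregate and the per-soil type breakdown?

Sandy soil: Blend 2 8/30 = 26.7%, Formula K 5/22 = 22.7% → Blend 2
Loam: Blend 2 8/17 = 47.1%, Formula K 6/14 = 42.9% → Blend 2
Clay: Blend 2 57/65 = 87.7%, Formula K 34/40 = 85.0% → Blend 2
Silt: Blend 2 1/5 = 20.0%, Formula K 1/6 = 16.7% → Blend 2
Overall: Blend 2 74/117 = 63.2%, Formula K 46/82 = 56.1% → Blend 2
Blend 2 wins overall and in every soil group — no reversal.

No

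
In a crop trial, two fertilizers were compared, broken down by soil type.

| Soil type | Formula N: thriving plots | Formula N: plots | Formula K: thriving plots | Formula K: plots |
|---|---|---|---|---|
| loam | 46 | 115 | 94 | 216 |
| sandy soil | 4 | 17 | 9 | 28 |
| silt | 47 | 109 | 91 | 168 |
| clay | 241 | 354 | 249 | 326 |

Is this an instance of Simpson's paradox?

Loam: Formula N 46/115 = 40.0%, Formula K 94/216 = 43.5% → Formula K
Sandy soil: Formula N 4/17 = 23.5%, Formula K 9/28 = 32.1% → Formula K
Silt: Formula N 47/109 = 43.1%, Formula K 91/168 = 54.2% → Formula K
Clay: Formula N 241/354 = 68.1%, Formula K 249/326 = 76.4% → Formula K
Overall: Formula N 338/595 = 56.8%, Formula K 443/738 = 60.0% → Formula K
Formula K wins overall and in every soil group — no reversal.

No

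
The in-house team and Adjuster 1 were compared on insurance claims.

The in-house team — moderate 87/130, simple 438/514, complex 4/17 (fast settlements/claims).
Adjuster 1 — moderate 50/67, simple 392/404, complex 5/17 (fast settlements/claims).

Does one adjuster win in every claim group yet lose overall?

No

Moderate: the in-house team 87/130 = 66.9%, Adjuster 1 50/67 = 74.6% → Adjuster 1
Simple: the in-house team 438/514 = 85.2%, Adjuster 1 392/404 = 97.0% → Adjuster 1
Complex: the in-house team 4/17 = 23.5%, Adjuster 1 5/17 = 29.4% → Adjuster 1
Overall: the in-house team 529/661 = 80.0%, Adjuster 1 447/488 = 91.6% → Adjuster 1
Adjuster 1 wins overall and in every claim group — no reversal.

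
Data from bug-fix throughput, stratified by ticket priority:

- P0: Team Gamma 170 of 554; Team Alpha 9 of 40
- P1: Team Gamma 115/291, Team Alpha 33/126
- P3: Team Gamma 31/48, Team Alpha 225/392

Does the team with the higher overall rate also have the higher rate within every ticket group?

No

P0: Team Gamma 170/554 = 30.7%, Team Alpha 9/40 = 22.5% → Team Gamma
P1: Team Gamma 115/291 = 39.5%, Team Alpha 33/126 = 26.2% → Team Gamma
P3: Team Gamma 31/48 = 64.6%, Team Alpha 225/392 = 57.4% → Team Gamma
Overall: Team Gamma 316/893 = 35.4%, Team Alpha 267/558 = 47.8% → Team Alpha
Team Gamma wins each ticket group but Team Alpha wins overall — the comparison reverses. Team Gamma's tickets skew toward P0, which has a lower base rate.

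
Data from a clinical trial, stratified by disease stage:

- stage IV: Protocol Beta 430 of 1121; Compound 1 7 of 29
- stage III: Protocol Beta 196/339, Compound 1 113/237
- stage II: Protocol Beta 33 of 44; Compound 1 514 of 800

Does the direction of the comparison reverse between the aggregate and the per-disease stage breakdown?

Stage IV: Protocol Beta 430/1121 = 38.4%, Compound 1 7/29 = 24.1% → Protocol Beta
Stage III: Protocol Beta 196/339 = 57.8%, Compound 1 113/237 = 47.7% → Protocol Beta
Stage II: Protocol Beta 33/44 = 75.0%, Compound 1 514/800 = 64.2% → Protocol Beta
Overall: Protocol Beta 659/1504 = 43.8%, Compound 1 634/1066 = 59.5% → Compound 1
Protocol Beta wins each disease group but Compound 1 wins overall — the comparison reverses. Protocol Beta's patients skew toward stage IV, which has a lower base rate.

Yes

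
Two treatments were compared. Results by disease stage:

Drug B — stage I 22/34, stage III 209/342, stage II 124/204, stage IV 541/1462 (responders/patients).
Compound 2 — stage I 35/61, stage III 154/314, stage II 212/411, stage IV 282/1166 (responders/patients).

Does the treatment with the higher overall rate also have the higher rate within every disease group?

Yes

Stage I: Drug B 22/34 = 64.7%, Compound 2 35/61 = 57.4% → Drug B
Stage III: Drug B 209/342 = 61.1%, Compound 2 154/314 = 49.0% → Drug B
Stage II: Drug B 124/204 = 60.8%, Compound 2 212/411 = 51.6% → Drug B
Stage IV: Drug B 541/1462 = 37.0%, Compound 2 282/1166 = 24.2% → Drug B
Overall: Drug B 896/2042 = 43.9%, Compound 2 683/1952 = 35.0% → Drug B
Drug B wins overall and in every disease group — no reversal.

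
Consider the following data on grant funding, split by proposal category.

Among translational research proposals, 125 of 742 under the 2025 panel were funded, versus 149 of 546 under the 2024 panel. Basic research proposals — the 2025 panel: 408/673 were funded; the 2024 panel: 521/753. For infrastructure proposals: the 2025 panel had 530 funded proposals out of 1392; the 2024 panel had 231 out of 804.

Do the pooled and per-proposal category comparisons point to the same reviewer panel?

No

Translational research: the 2025 panel 125/742 = 16.8%, the 2024 panel 149/546 = 27.3% → the 2024 panel
Basic research: the 2025 panel 408/673 = 60.6%, the 2024 panel 521/753 = 69.2% → the 2024 panel
Infrastructure: the 2025 panel 530/1392 = 38.1%, the 2024 panel 231/804 = 28.7% → the 2025 panel
Overall: the 2025 panel 1063/2807 = 37.9%, the 2024 panel 901/2103 = 42.8% → the 2024 panel
Neither sweeps: the 2025 panel wins 1 of 3 groups, the 2024 panel wins 2. The 2024 panel wins overall but not every group — no Simpson reversal.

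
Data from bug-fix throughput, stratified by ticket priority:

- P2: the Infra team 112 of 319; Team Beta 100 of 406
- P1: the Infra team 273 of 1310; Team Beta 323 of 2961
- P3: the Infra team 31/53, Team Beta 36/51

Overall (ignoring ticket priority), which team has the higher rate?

P2: the Infra team 112/319 = 35.1%, Team Beta 100/406 = 24.6% → the Infra team
P1: the Infra team 273/1310 = 20.8%, Team Beta 323/2961 = 10.9% → the Infra team
P3: the Infra team 31/53 = 58.5%, Team Beta 36/51 = 70.6% → Team Beta
Overall: the Infra team 416/1682 = 24.7%, Team Beta 459/3418 = 13.4% → the Infra team
(Neither sweeps every ticket group, but the Infra team has the higher pooled rate.)

the Infra team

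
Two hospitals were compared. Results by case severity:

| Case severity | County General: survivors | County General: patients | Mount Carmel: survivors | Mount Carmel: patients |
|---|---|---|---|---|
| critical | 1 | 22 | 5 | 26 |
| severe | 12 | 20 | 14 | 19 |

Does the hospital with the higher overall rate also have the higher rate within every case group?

Critical: County General 1/22 = 4.5%, Mount Carmel 5/26 = 19.2% → Mount Carmel
Severe: County General 12/20 = 60.0%, Mount Carmel 14/19 = 73.7% → Mount Carmel
Overall: County General 13/42 = 31.0%, Mount Carmel 19/45 = 42.2% → Mount Carmel
Mount Carmel wins overall and in every case group — no reversal.

Yes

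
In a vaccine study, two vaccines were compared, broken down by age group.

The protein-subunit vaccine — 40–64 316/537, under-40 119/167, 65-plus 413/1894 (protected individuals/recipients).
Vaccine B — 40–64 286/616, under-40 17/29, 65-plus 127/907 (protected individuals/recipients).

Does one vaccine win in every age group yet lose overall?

No

40–64: the protein-subunit vaccine 316/537 = 58.8%, Vaccine B 286/616 = 46.4% → the protein-subunit vaccine
Under-40: the protein-subunit vaccine 119/167 = 71.3%, Vaccine B 17/29 = 58.6% → the protein-subunit vaccine
65-plus: the protein-subunit vaccine 413/1894 = 21.8%, Vaccine B 127/907 = 14.0% → the protein-subunit vaccine
Overall: the protein-subunit vaccine 848/2598 = 32.6%, Vaccine B 430/1552 = 27.7% → the protein-subunit vaccine
The protein-subunit vaccine wins overall and in every age group — no reversal.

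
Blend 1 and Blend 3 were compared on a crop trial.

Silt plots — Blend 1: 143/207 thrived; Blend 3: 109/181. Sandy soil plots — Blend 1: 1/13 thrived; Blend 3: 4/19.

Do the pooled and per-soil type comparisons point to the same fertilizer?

No

Silt: Blend 1 143/207 = 69.1%, Blend 3 109/181 = 60.2% → Blend 1
Sandy soil: Blend 1 1/13 = 7.7%, Blend 3 4/19 = 21.1% → Blend 3
Overall: Blend 1 144/220 = 65.5%, Blend 3 113/200 = 56.5% → Blend 1
Neither sweeps: Blend 1 wins 1 of 2 groups, Blend 3 wins 1. Blend 1 wins overall but not every group — no Simpson reversal.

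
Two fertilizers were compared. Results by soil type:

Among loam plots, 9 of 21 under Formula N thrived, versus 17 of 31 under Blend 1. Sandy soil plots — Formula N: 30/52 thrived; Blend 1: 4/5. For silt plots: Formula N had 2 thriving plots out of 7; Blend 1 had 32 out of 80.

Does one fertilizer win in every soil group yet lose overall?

Yes

Loam: Formula N 9/21 = 42.9%, Blend 1 17/31 = 54.8% → Blend 1
Sandy soil: Formula N 30/52 = 57.7%, Blend 1 4/5 = 80.0% → Blend 1
Silt: Formula N 2/7 = 28.6%, Blend 1 32/80 = 40.0% → Blend 1
Overall: Formula N 41/80 = 51.2%, Blend 1 53/116 = 45.7% → Formula N
Blend 1 wins each soil group but Formula N wins overall — the comparison reverses. Blend 1's plots skew toward silt, which has a lower base rate.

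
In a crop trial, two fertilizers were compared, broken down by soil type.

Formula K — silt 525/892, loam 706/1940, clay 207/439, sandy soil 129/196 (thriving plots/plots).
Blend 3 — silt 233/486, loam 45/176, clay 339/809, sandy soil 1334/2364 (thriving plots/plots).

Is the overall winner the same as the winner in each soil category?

No

Silt: Formula K 525/892 = 58.9%, Blend 3 233/486 = 47.9% → Formula K
Loam: Formula K 706/1940 = 36.4%, Blend 3 45/176 = 25.6% → Formula K
Clay: Formula K 207/439 = 47.2%, Blend 3 339/809 = 41.9% → Formula K
Sandy soil: Formula K 129/196 = 65.8%, Blend 3 1334/2364 = 56.4% → Formula K
Overall: Formula K 1567/3467 = 45.2%, Blend 3 1951/3835 = 50.9% → Blend 3
Formula K wins each soil group but Blend 3 wins overall — the comparison reverses. Formula K's plots skew toward loam, which has a lower base rate.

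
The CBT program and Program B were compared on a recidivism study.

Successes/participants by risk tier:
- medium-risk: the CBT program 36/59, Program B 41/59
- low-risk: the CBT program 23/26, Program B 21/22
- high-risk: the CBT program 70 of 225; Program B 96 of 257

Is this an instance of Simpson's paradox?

No

Medium-risk: the CBT program 36/59 = 61.0%, Program B 41/59 = 69.5% → Program B
Low-risk: the CBT program 23/26 = 88.5%, Program B 21/22 = 95.5% → Program B
High-risk: the CBT program 70/225 = 31.1%, Program B 96/257 = 37.4% → Program B
Overall: the CBT program 129/310 = 41.6%, Program B 158/338 = 46.7% → Program B
Program B wins overall and in every risk group — no reversal.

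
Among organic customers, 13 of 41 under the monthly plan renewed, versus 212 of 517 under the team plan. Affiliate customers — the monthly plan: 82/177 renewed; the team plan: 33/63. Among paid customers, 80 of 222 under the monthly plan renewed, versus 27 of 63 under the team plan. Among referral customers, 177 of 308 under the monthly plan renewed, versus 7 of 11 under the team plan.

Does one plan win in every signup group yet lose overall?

Yes

Organic: the monthly plan 13/41 = 31.7%, the team plan 212/517 = 41.0% → the team plan
Affiliate: the monthly plan 82/177 = 46.3%, the team plan 33/63 = 52.4% → the team plan
Paid: the monthly plan 80/222 = 36.0%, the team plan 27/63 = 42.9% → the team plan
Referral: the monthly plan 177/308 = 57.5%, the team plan 7/11 = 63.6% → the team plan
Overall: the monthly plan 352/748 = 47.1%, the team plan 279/654 = 42.7% → the monthly plan
The team plan wins each signup group but the monthly plan wins overall — the comparison reverses. The team plan's customers skew toward organic, which has a lower base rate.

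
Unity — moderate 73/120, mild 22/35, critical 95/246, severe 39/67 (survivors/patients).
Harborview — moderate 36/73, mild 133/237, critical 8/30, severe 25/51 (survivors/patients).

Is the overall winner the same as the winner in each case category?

No

Moderate: Unity 73/120 = 60.8%, Harborview 36/73 = 49.3% → Unity
Mild: Unity 22/35 = 62.9%, Harborview 133/237 = 56.1% → Unity
Critical: Unity 95/246 = 38.6%, Harborview 8/30 = 26.7% → Unity
Severe: Unity 39/67 = 58.2%, Harborview 25/51 = 49.0% → Unity
Overall: Unity 229/468 = 48.9%, Harborview 202/391 = 51.7% → Harborview
Unity wins each case group but Harborview wins overall — the comparison reverses. Unity's patients skew toward critical, which has a lower base rate.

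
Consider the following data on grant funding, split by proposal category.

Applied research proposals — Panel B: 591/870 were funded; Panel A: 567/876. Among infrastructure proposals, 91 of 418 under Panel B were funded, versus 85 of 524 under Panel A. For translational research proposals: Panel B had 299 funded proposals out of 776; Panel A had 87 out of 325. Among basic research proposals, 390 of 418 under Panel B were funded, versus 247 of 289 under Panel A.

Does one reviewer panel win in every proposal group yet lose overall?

Applied research: Panel B 591/870 = 67.9%, Panel A 567/876 = 64.7% → Panel B
Infrastructure: Panel B 91/418 = 21.8%, Panel A 85/524 = 16.2% → Panel B
Translational research: Panel B 299/776 = 38.5%, Panel A 87/325 = 26.8% → Panel B
Basic research: Panel B 390/418 = 93.3%, Panel A 247/289 = 85.5% → Panel B
Overall: Panel B 1371/2482 = 55.2%, Panel A 986/2014 = 49.0% → Panel B
Panel B wins overall and in every proposal group — no reversal.

No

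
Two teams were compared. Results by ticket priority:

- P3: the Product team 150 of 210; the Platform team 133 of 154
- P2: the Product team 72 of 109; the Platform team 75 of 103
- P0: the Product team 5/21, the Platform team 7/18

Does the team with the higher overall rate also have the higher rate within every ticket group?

P3: the Product team 150/210 = 71.4%, the Platform team 133/154 = 86.4% → the Platform team
P2: the Product team 72/109 = 66.1%, the Platform team 75/103 = 72.8% → the Platform team
P0: the Product team 5/21 = 23.8%, the Platform team 7/18 = 38.9% → the Platform team
Overall: the Product team 227/340 = 66.8%, the Platform team 215/275 = 78.2% → the Platform team
The Platform team wins overall and in every ticket group — no reversal.

Yes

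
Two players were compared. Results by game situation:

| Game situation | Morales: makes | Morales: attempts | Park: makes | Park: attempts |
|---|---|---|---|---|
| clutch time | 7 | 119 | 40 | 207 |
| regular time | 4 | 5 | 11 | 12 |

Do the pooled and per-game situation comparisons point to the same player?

Clutch time: Morales 7/119 = 5.9%, Park 40/207 = 19.3% → Park
Regular time: Morales 4/5 = 80.0%, Park 11/12 = 91.7% → Park
Overall: Morales 11/124 = 8.9%, Park 51/219 = 23.3% → Park
Park wins overall and in every game group — no reversal.

Yes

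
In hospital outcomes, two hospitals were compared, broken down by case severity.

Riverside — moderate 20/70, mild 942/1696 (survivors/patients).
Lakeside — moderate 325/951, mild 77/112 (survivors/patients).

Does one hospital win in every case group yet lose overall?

Yes

Moderate: Riverside 20/70 = 28.6%, Lakeside 325/951 = 34.2% → Lakeside
Mild: Riverside 942/1696 = 55.5%, Lakeside 77/112 = 68.8% → Lakeside
Overall: Riverside 962/1766 = 54.5%, Lakeside 402/1063 = 37.8% → Riverside
Lakeside wins each case group but Riverside wins overall — the comparison reverses. Lakeside's patients skew toward moderate, which has a lower base rate.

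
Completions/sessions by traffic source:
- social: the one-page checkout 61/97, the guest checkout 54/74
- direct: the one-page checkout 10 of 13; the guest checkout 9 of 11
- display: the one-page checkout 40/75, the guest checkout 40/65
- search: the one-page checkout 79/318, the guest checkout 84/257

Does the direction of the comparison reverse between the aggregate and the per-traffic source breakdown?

No

Social: the one-page checkout 61/97 = 62.9%, the guest checkout 54/74 = 73.0% → the guest checkout
Direct: the one-page checkout 10/13 = 76.9%, the guest checkout 9/11 = 81.8% → the guest checkout
Display: the one-page checkout 40/75 = 53.3%, the guest checkout 40/65 = 61.5% → the guest checkout
Search: the one-page checkout 79/318 = 24.8%, the guest checkout 84/257 = 32.7% → the guest checkout
Overall: the one-page checkout 190/503 = 37.8%, the guest checkout 187/407 = 45.9% → the guest checkout
The guest checkout wins overall and in every traffic group — no reversal.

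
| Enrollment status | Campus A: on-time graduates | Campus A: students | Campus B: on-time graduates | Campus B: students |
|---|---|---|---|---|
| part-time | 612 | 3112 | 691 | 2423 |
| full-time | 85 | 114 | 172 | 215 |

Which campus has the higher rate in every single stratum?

Campus B

Part-time: Campus A 612/3112 = 19.7%, Campus B 691/2423 = 28.5% → Campus B
Full-time: Campus A 85/114 = 74.6%, Campus B 172/215 = 80.0% → Campus B
Campus B has the higher rate in both groups.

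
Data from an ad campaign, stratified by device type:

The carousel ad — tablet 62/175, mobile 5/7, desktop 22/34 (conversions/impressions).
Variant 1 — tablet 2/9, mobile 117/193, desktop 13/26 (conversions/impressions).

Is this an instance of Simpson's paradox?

Yes

Tablet: the carousel ad 62/175 = 35.4%, Variant 1 2/9 = 22.2% → the carousel ad
Mobile: the carousel ad 5/7 = 71.4%, Variant 1 117/193 = 60.6% → the carousel ad
Desktop: the carousel ad 22/34 = 64.7%, Variant 1 13/26 = 50.0% → the carousel ad
Overall: the carousel ad 89/216 = 41.2%, Variant 1 132/228 = 57.9% → Variant 1
The carousel ad wins each device group but Variant 1 wins overall — the comparison reverses. The carousel ad's impressions skew toward tablet, which has a lower base rate.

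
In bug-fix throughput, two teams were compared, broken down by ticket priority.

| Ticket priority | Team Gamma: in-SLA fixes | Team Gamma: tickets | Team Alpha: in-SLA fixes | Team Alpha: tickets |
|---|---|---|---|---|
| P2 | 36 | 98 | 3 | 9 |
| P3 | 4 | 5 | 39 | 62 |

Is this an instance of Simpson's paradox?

P2: Team Gamma 36/98 = 36.7%, Team Alpha 3/9 = 33.3% → Team Gamma
P3: Team Gamma 4/5 = 80.0%, Team Alpha 39/62 = 62.9% → Team Gamma
Overall: Team Gamma 40/103 = 38.8%, Team Alpha 42/71 = 59.2% → Team Alpha
Team Gamma wins each ticket group but Team Alpha wins overall — the comparison reverses. Team Gamma's tickets skew toward P2, which has a lower base rate.

Yes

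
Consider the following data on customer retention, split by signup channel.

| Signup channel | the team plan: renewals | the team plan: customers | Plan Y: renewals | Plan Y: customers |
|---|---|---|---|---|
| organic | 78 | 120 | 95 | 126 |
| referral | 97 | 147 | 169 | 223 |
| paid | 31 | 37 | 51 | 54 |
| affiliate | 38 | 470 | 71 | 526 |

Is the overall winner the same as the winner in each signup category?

Yes

Organic: the team plan 78/120 = 65.0%, Plan Y 95/126 = 75.4% → Plan Y
Referral: the team plan 97/147 = 66.0%, Plan Y 169/223 = 75.8% → Plan Y
Paid: the team plan 31/37 = 83.8%, Plan Y 51/54 = 94.4% → Plan Y
Affiliate: the team plan 38/470 = 8.1%, Plan Y 71/526 = 13.5% → Plan Y
Overall: the team plan 244/774 = 31.5%, Plan Y 386/929 = 41.6% → Plan Y
Plan Y wins overall and in every signup group — no reversal.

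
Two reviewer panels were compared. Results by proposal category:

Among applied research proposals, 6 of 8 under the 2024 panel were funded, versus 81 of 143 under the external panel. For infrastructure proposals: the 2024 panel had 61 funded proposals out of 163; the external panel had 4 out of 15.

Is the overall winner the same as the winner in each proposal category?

Applied research: the 2024 panel 6/8 = 75.0%, the external panel 81/143 = 56.6% → the 2024 panel
Infrastructure: the 2024 panel 61/163 = 37.4%, the external panel 4/15 = 26.7% → the 2024 panel
Overall: the 2024 panel 67/171 = 39.2%, the external panel 85/158 = 53.8% → the external panel
The 2024 panel wins each proposal group but the external panel wins overall — the comparison reverses. The 2024 panel's proposals skew toward infrastructure, which has a lower base rate.

No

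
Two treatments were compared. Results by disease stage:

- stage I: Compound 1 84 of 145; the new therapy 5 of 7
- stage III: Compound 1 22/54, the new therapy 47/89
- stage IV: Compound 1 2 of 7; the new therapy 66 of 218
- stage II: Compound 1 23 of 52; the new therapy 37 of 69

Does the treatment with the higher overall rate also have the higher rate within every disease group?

No

Stage I: Compound 1 84/145 = 57.9%, the new therapy 5/7 = 71.4% → the new therapy
Stage III: Compound 1 22/54 = 40.7%, the new therapy 47/89 = 52.8% → the new therapy
Stage IV: Compound 1 2/7 = 28.6%, the new therapy 66/218 = 30.3% → the new therapy
Stage II: Compound 1 23/52 = 44.2%, the new therapy 37/69 = 53.6% → the new therapy
Overall: Compound 1 131/258 = 50.8%, the new therapy 155/383 = 40.5% → Compound 1
The new therapy wins each disease group but Compound 1 wins overall — the comparison reverses. The new therapy's patients skew toward stage IV, which has a lower base rate.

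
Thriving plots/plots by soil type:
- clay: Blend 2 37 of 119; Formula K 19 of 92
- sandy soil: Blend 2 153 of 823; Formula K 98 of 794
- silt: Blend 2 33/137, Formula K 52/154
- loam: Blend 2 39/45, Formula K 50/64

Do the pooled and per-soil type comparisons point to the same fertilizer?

No

Clay: Blend 2 37/119 = 31.1%, Formula K 19/92 = 20.7% → Blend 2
Sandy soil: Blend 2 153/823 = 18.6%, Formula K 98/794 = 12.3% → Blend 2
Silt: Blend 2 33/137 = 24.1%, Formula K 52/154 = 33.8% → Formula K
Loam: Blend 2 39/45 = 86.7%, Formula K 50/64 = 78.1% → Blend 2
Overall: Blend 2 262/1124 = 23.3%, Formula K 219/1104 = 19.8% → Blend 2
Neither sweeps: Blend 2 wins 3 of 4 groups, Formula K wins 1. Blend 2 wins overall but not every group — no Simpson reversal.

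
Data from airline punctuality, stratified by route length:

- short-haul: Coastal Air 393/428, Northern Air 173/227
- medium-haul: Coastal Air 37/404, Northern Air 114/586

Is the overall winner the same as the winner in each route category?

Short-haul: Coastal Air 393/428 = 91.8%, Northern Air 173/227 = 76.2% → Coastal Air
Medium-haul: Coastal Air 37/404 = 9.2%, Northern Air 114/586 = 19.5% → Northern Air
Overall: Coastal Air 430/832 = 51.7%, Northern Air 287/813 = 35.3% → Coastal Air
Neither sweeps: Coastal Air wins 1 of 2 groups, Northern Air wins 1. Coastal Air wins overall but not every group — no Simpson reversal.

No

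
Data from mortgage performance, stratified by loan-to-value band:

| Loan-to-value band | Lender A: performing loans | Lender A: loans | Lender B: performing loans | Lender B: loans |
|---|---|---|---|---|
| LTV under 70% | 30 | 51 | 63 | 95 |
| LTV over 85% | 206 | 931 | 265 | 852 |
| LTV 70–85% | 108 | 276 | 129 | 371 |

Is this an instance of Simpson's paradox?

No

LTV under 70%: Lender A 30/51 = 58.8%, Lender B 63/95 = 66.3% → Lender B
LTV over 85%: Lender A 206/931 = 22.1%, Lender B 265/852 = 31.1% → Lender B
LTV 70–85%: Lender A 108/276 = 39.1%, Lender B 129/371 = 34.8% → Lender A
Overall: Lender A 344/1258 = 27.3%, Lender B 457/1318 = 34.7% → Lender B
Neither sweeps: Lender A wins 1 of 3 groups, Lender B wins 2. Lender B wins overall but not every group — no Simpson reversal.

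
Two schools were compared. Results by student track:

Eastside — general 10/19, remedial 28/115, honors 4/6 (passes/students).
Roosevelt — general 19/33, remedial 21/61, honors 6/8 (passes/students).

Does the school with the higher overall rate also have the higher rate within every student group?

General: Eastside 10/19 = 52.6%, Roosevelt 19/33 = 57.6% → Roosevelt
Remedial: Eastside 28/115 = 24.3%, Roosevelt 21/61 = 34.4% → Roosevelt
Honors: Eastside 4/6 = 66.7%, Roosevelt 6/8 = 75.0% → Roosevelt
Overall: Eastside 42/140 = 30.0%, Roosevelt 46/102 = 45.1% → Roosevelt
Roosevelt wins overall and in every student group — no reversal.

Yes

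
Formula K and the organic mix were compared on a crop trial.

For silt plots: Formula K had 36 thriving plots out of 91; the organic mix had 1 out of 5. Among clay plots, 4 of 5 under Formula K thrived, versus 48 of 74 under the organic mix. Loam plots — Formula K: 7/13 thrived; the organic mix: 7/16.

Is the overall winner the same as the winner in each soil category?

No

Silt: Formula K 36/91 = 39.6%, the organic mix 1/5 = 20.0% → Formula K
Clay: Formula K 4/5 = 80.0%, the organic mix 48/74 = 64.9% → Formula K
Loam: Formula K 7/13 = 53.8%, the organic mix 7/16 = 43.8% → Formula K
Overall: Formula K 47/109 = 43.1%, the organic mix 56/95 = 58.9% → the organic mix
Formula K wins each soil group but the organic mix wins overall — the comparison reverses. Formula K's plots skew toward silt, which has a lower base rate.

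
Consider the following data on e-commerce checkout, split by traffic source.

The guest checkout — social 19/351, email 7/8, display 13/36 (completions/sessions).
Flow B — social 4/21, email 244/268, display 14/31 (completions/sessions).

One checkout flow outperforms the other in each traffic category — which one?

Flow B

Social: the guest checkout 19/351 = 5.4%, Flow B 4/21 = 19.0% → Flow B
Email: the guest checkout 7/8 = 87.5%, Flow B 244/268 = 91.0% → Flow B
Display: the guest checkout 13/36 = 36.1%, Flow B 14/31 = 45.2% → Flow B
Flow B has the higher rate in all 3 groups.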